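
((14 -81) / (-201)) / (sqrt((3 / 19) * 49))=sqrt(57) / 63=0.12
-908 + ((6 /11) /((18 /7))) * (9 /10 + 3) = -99789 /110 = -907.17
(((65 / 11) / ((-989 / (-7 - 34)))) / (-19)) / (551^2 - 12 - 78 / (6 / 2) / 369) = -15129 / 356239045151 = -0.00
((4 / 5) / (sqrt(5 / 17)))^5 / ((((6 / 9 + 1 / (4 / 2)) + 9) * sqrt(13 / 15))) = 1775616 * sqrt(663) / 61953125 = 0.74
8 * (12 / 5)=96 / 5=19.20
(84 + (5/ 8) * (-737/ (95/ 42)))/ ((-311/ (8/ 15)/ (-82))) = -497084/ 29545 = -16.82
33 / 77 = 3 / 7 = 0.43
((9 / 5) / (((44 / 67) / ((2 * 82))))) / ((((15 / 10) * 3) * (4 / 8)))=199.78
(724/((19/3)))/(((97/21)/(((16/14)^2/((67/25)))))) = 10425600/864367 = 12.06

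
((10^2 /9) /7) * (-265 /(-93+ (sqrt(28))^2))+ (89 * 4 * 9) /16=206.72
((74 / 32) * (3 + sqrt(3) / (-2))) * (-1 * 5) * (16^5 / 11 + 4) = -145496025 / 44 + 48498675 * sqrt(3) / 88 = -2352157.74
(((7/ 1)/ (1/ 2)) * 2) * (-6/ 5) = -168/ 5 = -33.60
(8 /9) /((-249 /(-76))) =608 /2241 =0.27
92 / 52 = 23 / 13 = 1.77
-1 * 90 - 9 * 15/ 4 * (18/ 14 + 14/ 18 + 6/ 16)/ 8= -179715/ 1792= -100.29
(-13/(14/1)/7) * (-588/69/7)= 26/161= 0.16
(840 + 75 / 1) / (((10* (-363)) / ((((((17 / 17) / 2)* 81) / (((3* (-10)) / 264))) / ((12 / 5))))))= 37.43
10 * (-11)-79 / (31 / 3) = -3647 / 31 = -117.65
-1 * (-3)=3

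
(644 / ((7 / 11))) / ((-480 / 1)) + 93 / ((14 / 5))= 26129 / 840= 31.11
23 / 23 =1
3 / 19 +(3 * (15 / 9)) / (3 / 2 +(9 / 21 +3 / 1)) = 1537 / 1311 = 1.17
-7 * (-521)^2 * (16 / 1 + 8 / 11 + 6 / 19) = -6768109894 / 209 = -32383300.93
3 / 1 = 3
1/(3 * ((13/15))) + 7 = 96/13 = 7.38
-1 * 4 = -4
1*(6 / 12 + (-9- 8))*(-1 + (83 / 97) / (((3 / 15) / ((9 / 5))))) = -10725 / 97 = -110.57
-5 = -5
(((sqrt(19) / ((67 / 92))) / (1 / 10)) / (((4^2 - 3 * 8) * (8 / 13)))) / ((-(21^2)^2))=1495 * sqrt(19) / 104241816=0.00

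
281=281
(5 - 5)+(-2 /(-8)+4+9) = 53 /4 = 13.25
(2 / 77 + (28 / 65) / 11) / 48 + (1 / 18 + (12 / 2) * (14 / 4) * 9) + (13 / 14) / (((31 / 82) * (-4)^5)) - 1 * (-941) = 1615874532257 / 1429908480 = 1130.05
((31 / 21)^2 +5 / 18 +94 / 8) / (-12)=-25061 / 21168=-1.18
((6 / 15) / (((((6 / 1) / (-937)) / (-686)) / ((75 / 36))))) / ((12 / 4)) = 1606955 / 54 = 29758.43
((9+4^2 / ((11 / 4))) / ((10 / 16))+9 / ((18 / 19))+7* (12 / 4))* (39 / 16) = 132.13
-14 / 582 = -7 / 291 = -0.02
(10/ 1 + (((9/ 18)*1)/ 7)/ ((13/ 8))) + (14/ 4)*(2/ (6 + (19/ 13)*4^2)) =357429/ 34762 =10.28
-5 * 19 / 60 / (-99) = 19 / 1188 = 0.02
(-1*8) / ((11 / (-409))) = 3272 / 11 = 297.45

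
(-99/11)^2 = 81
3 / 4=0.75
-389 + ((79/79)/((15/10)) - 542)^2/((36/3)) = 648841/27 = 24031.15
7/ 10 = 0.70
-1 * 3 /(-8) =0.38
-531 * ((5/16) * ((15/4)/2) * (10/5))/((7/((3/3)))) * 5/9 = -22125/448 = -49.39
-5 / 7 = -0.71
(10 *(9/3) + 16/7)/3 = 226/21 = 10.76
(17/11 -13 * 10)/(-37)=1413/407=3.47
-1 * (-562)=562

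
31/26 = 1.19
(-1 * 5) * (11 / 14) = -55 / 14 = -3.93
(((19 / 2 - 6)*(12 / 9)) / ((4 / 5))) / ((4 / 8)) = 35 / 3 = 11.67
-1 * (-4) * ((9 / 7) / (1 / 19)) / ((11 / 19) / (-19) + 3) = 61731 / 1876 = 32.91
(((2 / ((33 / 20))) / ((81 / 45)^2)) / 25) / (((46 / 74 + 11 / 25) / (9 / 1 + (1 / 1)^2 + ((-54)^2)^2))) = 14300611000 / 119313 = 119857.95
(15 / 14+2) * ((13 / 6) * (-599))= -334841 / 84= -3986.20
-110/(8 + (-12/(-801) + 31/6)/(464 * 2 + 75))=-13.74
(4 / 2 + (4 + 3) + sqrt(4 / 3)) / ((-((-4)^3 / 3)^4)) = -0.00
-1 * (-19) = 19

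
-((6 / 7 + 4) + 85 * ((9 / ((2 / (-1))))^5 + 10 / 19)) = 667337873 / 4256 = 156799.31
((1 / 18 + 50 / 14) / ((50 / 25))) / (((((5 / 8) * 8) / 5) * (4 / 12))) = 457 / 84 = 5.44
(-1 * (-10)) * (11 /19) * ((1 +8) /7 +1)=1760 /133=13.23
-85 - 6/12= -171/2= -85.50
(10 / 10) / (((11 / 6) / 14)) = 84 / 11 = 7.64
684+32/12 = 2060/3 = 686.67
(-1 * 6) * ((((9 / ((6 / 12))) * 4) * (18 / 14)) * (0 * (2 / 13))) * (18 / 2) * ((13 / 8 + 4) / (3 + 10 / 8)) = 0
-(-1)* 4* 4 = 16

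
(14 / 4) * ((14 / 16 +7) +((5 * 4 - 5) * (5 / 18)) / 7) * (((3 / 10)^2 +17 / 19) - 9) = -21670867 / 91200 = -237.62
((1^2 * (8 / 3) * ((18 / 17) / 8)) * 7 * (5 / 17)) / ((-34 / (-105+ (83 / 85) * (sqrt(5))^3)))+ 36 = 187893 / 4913 - 8715 * sqrt(5) / 83521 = 38.01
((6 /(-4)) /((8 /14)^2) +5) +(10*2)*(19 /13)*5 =60969 /416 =146.56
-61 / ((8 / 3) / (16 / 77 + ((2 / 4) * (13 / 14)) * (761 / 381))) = -8125627 / 312928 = -25.97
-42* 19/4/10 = -399/20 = -19.95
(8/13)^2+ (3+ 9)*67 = 135940/169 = 804.38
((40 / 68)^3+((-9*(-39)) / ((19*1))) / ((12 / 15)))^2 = 75660683839225 / 139418598544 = 542.69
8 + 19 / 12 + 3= 151 / 12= 12.58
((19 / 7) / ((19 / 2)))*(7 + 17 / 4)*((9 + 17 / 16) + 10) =14445 / 224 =64.49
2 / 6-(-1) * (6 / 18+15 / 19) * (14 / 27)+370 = 570839 / 1539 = 370.92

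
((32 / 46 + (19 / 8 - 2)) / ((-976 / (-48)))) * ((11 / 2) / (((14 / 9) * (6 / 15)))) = 292545 / 628544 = 0.47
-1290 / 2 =-645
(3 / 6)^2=1 / 4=0.25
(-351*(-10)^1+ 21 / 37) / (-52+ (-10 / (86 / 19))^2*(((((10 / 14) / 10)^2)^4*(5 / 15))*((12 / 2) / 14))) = -827021961240030976 / 12250196344714889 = -67.51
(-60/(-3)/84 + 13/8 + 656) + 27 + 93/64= 922409/1344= 686.32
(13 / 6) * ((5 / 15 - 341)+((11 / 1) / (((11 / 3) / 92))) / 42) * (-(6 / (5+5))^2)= 45604 / 175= 260.59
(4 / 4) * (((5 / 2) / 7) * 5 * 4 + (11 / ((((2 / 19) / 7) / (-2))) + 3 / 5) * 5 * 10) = -511790 / 7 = -73112.86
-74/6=-37/3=-12.33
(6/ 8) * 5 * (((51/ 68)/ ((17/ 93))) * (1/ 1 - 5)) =-4185/ 68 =-61.54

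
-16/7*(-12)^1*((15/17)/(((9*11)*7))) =320/9163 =0.03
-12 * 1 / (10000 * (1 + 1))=-3 / 5000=-0.00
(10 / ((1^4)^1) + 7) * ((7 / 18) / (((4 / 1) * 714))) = 1 / 432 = 0.00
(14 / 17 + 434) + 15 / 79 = 584223 / 1343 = 435.01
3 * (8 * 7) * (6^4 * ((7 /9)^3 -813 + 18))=-518973952 /3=-172991317.33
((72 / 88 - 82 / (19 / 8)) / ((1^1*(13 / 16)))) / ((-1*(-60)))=-5636 / 8151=-0.69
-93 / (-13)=93 / 13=7.15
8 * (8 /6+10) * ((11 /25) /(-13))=-2992 /975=-3.07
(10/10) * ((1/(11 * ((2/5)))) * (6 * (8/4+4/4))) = 4.09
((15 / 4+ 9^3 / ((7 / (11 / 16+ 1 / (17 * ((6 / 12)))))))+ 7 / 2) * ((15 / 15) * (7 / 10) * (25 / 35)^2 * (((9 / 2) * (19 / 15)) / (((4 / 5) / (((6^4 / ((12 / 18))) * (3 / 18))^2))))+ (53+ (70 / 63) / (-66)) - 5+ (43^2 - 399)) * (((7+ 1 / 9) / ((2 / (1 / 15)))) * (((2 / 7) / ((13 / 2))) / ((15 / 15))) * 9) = 154991104344256 / 67540473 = 2294788.55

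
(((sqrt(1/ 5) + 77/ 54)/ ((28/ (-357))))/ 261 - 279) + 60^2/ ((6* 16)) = -4539577/ 18792 - 17* sqrt(5)/ 1740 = -241.59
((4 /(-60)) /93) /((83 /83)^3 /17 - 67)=17 /1587510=0.00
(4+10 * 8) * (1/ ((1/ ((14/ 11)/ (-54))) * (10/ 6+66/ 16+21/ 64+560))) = -12544/ 3586935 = -0.00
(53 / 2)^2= 2809 / 4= 702.25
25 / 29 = 0.86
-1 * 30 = -30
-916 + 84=-832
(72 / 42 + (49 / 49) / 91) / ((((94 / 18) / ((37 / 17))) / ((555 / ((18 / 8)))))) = 12895980 / 72709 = 177.36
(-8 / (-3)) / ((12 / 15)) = 3.33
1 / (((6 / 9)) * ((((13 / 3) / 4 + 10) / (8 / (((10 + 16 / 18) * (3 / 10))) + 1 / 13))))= 28962 / 84721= 0.34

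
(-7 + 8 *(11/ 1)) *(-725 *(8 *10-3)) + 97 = -4521728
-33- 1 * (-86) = 53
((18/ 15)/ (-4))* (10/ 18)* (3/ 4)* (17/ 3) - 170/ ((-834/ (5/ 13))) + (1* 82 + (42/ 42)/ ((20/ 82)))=18533329/ 216840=85.47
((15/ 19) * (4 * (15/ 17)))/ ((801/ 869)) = 86900/ 28747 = 3.02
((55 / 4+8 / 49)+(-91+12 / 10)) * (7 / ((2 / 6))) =-223107 / 140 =-1593.62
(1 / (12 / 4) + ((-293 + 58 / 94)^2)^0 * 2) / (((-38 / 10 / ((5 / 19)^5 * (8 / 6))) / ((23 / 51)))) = -10062500 / 21594059379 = -0.00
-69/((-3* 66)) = 23/66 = 0.35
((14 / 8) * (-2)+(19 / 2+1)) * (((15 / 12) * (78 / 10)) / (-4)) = -273 / 16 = -17.06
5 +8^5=32773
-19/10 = -1.90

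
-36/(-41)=36/41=0.88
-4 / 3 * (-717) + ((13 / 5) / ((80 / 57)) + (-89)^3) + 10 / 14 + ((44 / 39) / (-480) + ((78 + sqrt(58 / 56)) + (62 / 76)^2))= -83249505280751 / 118263600 + sqrt(203) / 14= -703930.75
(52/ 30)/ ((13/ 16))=32/ 15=2.13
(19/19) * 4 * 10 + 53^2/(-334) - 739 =-236275/334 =-707.41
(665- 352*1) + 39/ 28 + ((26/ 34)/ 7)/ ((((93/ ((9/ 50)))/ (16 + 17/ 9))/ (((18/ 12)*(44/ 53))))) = 6147006917/ 19551700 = 314.40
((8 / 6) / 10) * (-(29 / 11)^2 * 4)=-6728 / 1815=-3.71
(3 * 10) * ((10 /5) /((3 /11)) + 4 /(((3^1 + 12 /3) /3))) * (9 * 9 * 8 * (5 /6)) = 1026000 /7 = 146571.43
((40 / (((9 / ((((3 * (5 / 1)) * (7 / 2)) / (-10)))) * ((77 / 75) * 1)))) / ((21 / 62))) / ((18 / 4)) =-31000 / 2079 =-14.91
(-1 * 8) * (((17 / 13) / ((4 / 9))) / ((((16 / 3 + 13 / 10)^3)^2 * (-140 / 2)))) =22307400000 / 5651449494490891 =0.00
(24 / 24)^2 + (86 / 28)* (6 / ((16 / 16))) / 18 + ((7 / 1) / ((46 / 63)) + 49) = 29275 / 483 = 60.61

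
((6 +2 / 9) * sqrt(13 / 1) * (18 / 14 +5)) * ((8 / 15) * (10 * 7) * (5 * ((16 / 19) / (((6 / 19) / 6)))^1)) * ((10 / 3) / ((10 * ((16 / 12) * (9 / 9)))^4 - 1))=31539200 * sqrt(13) / 2559919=44.42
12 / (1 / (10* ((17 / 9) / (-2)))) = -340 / 3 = -113.33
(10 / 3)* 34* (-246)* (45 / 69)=-418200 / 23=-18182.61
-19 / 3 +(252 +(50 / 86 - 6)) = 30992 / 129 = 240.25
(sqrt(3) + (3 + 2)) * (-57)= -383.73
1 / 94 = 0.01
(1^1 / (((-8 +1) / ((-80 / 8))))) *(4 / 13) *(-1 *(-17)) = 680 / 91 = 7.47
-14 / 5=-2.80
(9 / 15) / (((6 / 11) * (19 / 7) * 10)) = 77 / 1900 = 0.04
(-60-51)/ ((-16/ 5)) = 555/ 16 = 34.69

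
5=5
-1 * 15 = -15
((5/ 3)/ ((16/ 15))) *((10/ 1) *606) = 37875/ 4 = 9468.75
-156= -156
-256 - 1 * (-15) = -241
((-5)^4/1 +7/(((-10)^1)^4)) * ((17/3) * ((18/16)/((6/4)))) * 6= 318750357/20000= 15937.52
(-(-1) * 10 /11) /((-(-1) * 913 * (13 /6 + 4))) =60 /371591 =0.00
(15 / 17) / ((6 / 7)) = 35 / 34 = 1.03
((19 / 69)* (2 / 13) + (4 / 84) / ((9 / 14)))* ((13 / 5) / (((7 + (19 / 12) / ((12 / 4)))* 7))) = 752 / 130893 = 0.01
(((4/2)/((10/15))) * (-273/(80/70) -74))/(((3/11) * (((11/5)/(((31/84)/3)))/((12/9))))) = -387965/1512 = -256.59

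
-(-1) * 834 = 834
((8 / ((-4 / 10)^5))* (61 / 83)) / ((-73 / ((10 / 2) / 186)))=0.21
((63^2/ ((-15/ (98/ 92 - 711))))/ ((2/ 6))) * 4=259231266/ 115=2254184.92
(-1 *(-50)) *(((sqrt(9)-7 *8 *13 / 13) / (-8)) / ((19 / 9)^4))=8693325 / 521284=16.68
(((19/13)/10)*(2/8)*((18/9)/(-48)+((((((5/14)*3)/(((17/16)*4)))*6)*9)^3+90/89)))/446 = 13277717051807/64215073292160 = 0.21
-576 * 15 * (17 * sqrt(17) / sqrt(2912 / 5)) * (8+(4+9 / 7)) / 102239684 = -426870 * sqrt(15470) / 16281669677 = -0.00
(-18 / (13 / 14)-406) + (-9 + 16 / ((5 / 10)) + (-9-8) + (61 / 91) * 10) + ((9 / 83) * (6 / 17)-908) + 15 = -167645873 / 128401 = -1305.64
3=3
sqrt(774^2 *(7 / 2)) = 387 *sqrt(14) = 1448.02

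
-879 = -879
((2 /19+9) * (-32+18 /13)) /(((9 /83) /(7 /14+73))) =-140014609 /741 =-188953.59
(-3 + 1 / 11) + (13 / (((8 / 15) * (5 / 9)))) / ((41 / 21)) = 70585 / 3608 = 19.56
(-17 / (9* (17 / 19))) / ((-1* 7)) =19 / 63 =0.30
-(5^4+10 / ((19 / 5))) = -11925 / 19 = -627.63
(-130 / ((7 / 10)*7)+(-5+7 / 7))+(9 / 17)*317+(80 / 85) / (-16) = 114316 / 833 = 137.23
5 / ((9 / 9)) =5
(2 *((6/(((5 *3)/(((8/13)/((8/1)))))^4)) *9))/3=4/160655625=0.00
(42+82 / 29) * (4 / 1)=5200 / 29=179.31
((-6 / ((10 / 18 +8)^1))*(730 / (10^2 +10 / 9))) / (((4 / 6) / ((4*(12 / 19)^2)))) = -30652992 / 2529527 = -12.12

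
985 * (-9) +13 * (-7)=-8956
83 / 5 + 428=2223 / 5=444.60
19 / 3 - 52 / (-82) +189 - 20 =175.97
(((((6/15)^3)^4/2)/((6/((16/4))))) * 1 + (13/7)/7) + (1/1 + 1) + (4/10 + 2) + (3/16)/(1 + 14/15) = 79303364611031/16652343750000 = 4.76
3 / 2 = 1.50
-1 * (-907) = 907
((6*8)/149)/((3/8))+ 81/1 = 12197/149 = 81.86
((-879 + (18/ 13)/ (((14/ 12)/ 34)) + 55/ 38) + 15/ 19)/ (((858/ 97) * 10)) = -280554167/ 29669640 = -9.46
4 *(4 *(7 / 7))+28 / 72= 295 / 18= 16.39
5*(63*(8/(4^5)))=315/128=2.46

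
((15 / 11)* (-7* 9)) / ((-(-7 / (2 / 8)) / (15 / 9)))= -225 / 44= -5.11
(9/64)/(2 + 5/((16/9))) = 9/308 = 0.03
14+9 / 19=275 / 19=14.47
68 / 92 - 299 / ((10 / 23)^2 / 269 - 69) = 1145521350 / 225829387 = 5.07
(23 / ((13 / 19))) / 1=437 / 13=33.62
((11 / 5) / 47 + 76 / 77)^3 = 6546549239243 / 5924828207375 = 1.10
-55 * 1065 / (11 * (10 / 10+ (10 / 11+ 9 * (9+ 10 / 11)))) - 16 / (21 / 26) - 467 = -545.27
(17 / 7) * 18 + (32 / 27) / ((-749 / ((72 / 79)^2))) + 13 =56.71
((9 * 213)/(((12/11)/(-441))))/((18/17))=-5855157/8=-731894.62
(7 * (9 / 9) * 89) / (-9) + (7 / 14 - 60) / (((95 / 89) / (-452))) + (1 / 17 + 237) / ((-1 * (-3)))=366358003 / 14535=25205.23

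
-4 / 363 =-0.01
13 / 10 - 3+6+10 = 143 / 10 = 14.30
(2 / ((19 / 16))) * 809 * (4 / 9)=103552 / 171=605.57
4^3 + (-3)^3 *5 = -71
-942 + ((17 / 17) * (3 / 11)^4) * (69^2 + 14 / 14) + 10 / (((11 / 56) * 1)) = -12660740 / 14641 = -864.75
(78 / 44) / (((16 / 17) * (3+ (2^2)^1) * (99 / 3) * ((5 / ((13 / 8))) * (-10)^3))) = -2873 / 1084160000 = -0.00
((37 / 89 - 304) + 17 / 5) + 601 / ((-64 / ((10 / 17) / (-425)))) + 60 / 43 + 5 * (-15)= -66143566821 / 176960480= -373.78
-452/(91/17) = -7684/91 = -84.44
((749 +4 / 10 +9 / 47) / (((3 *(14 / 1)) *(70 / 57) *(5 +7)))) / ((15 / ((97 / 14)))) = 54108637 / 96726000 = 0.56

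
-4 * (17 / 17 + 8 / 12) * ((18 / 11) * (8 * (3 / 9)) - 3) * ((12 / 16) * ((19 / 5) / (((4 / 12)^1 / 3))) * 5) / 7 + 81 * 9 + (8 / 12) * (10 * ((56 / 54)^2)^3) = 51077330680996 / 89494132959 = 570.73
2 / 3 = 0.67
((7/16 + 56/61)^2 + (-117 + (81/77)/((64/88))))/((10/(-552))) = 52320120021/8335040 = 6277.13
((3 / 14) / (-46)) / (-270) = 1 / 57960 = 0.00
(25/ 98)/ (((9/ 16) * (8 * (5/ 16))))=80/ 441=0.18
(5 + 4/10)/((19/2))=54/95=0.57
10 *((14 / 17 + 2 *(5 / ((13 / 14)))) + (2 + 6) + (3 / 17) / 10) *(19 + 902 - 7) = 39611846 / 221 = 179239.12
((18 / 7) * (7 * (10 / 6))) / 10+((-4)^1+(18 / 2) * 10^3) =8999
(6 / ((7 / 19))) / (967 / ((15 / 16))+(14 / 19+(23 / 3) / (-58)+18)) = 209380 / 13500417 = 0.02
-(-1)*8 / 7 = 8 / 7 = 1.14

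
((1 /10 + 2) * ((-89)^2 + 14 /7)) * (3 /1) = 499149 /10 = 49914.90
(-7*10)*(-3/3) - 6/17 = 1184/17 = 69.65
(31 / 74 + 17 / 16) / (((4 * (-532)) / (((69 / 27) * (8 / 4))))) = -20171 / 5668992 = -0.00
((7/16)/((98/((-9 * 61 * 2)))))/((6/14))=-183/16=-11.44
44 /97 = 0.45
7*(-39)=-273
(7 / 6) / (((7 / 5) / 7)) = 5.83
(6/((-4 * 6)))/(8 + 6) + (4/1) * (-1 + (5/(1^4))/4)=55/56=0.98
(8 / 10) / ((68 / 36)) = 36 / 85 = 0.42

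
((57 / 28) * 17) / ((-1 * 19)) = -51 / 28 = -1.82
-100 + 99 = -1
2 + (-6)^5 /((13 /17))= -132166 /13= -10166.62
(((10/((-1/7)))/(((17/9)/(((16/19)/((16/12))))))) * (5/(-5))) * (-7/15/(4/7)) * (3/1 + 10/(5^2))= -6174/95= -64.99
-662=-662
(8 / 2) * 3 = 12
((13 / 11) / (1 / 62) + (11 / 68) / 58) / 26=3178985 / 1127984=2.82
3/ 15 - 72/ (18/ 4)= -79/ 5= -15.80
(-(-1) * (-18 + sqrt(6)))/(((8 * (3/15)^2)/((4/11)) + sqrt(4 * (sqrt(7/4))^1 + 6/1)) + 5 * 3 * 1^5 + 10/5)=-(18 - sqrt(6))/(sqrt(2 * sqrt(7) + 6) + 447/25)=-0.73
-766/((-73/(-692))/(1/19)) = -382.17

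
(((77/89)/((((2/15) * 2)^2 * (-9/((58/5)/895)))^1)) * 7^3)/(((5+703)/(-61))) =46721059/90233184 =0.52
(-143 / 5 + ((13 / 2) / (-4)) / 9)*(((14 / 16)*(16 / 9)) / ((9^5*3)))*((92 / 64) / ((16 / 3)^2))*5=-1668121 / 26121388032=-0.00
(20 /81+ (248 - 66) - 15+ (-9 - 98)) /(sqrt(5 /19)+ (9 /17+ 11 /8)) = 3265969280 /95746779 - 90260480 * sqrt(95) /95746779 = 24.92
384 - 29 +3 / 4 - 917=-2245 / 4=-561.25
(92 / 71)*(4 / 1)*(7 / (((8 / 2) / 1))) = 644 / 71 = 9.07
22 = 22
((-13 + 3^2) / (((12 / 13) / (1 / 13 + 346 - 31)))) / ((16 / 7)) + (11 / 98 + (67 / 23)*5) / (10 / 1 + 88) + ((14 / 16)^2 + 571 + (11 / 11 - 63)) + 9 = -831450971 / 10602816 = -78.42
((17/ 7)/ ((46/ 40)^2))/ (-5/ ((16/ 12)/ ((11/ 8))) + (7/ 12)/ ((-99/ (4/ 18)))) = -0.36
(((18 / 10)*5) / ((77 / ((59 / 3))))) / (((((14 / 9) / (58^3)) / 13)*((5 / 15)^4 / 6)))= 981859581144 / 539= 1821631875.96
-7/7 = -1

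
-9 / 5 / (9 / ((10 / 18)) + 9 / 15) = -3 / 28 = -0.11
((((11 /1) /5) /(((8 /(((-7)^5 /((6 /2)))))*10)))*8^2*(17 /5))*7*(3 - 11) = 704011616 /375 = 1877364.31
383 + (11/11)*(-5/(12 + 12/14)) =6887/18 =382.61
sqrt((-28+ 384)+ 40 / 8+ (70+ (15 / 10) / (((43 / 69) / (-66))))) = sqrt(503186) / 43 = 16.50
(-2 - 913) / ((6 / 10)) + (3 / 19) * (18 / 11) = -318671 / 209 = -1524.74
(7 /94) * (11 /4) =77 /376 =0.20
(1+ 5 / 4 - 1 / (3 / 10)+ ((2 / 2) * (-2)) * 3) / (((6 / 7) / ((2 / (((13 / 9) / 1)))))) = -595 / 52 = -11.44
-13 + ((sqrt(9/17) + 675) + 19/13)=664.19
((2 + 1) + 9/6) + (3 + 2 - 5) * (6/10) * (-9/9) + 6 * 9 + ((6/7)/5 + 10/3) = 13021/210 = 62.00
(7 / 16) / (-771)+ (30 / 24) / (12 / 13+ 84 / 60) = 1001243 / 1862736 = 0.54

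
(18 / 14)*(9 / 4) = 81 / 28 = 2.89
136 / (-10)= -68 / 5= -13.60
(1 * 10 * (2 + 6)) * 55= 4400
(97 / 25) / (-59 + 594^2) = 97 / 8819425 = 0.00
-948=-948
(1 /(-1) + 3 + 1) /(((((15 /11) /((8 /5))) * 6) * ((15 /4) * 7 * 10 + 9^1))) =88 /40725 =0.00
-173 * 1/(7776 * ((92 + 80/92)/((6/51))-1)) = -3979/141002208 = -0.00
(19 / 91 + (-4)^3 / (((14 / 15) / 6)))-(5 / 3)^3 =-1021742 / 2457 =-415.85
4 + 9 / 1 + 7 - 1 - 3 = 16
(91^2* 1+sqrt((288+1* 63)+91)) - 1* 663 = sqrt(442)+7618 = 7639.02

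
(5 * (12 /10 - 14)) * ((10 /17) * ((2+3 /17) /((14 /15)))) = -177600 /2023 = -87.79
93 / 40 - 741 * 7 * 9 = -1867227 / 40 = -46680.68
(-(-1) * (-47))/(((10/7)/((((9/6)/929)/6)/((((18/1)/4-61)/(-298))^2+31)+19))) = -64021070850751/102417279850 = -625.10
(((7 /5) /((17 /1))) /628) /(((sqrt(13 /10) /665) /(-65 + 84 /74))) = -129409*sqrt(130) /302068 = -4.88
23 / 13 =1.77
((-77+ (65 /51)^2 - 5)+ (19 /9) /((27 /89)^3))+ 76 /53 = -9035003348 /2713360599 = -3.33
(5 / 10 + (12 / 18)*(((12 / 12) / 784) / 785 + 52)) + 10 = 45.17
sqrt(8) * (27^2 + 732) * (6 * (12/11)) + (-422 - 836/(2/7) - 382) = 23317.99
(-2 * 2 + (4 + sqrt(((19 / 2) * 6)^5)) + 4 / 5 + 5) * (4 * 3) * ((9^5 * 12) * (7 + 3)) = 493177248 + 276264289440 * sqrt(57) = 2086242822897.72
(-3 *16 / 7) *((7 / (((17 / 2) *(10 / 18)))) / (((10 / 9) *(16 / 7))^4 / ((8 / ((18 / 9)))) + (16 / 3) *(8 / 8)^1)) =-0.65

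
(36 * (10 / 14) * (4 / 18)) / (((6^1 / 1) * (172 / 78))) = 130 / 301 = 0.43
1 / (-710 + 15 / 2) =-2 / 1405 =-0.00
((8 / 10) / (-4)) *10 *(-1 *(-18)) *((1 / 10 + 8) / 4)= -729 / 10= -72.90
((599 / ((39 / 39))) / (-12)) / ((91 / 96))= -4792 / 91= -52.66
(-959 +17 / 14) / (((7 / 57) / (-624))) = 238465656 / 49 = 4866646.04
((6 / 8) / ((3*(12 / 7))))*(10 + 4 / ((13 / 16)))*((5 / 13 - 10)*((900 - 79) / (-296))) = 69682375 / 1200576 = 58.04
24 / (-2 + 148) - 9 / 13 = -501 / 949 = -0.53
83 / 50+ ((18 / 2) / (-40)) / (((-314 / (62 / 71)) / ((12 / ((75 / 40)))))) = 927433 / 557350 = 1.66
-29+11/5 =-134/5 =-26.80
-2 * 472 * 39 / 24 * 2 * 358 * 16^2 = -281176064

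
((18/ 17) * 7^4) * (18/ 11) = 777924/ 187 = 4160.02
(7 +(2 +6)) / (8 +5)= 15 / 13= 1.15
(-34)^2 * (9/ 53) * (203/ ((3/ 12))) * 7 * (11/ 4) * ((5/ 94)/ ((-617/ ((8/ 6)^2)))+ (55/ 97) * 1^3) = 259307699997500/ 149083859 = 1739341.21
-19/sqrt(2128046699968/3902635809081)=-37534671*sqrt(7)/3859576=-25.73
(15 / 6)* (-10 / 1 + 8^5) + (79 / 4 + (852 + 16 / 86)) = 14235913 / 172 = 82766.94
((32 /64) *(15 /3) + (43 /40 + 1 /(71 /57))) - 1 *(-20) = 69233 /2840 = 24.38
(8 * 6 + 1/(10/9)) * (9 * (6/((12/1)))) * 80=17604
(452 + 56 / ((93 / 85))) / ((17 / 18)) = 280776 / 527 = 532.78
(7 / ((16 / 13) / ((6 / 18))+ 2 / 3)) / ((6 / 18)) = 819 / 170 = 4.82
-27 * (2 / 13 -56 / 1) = 19602 / 13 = 1507.85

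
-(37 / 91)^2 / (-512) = 1369 / 4239872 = 0.00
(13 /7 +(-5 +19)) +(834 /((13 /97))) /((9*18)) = 133342 /2457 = 54.27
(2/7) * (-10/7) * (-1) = 20/49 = 0.41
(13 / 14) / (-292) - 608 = -2485517 / 4088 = -608.00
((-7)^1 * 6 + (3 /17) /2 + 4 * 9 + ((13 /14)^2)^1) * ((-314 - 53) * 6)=18524325 /1666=11119.04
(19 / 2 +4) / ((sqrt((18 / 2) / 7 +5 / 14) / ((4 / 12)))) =9 * sqrt(322) / 46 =3.51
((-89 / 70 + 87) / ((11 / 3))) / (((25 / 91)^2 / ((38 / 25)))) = 404653431 / 859375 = 470.87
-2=-2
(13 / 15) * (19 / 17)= 247 / 255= 0.97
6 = 6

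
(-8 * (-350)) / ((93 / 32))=89600 / 93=963.44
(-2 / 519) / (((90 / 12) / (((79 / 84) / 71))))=-79 / 11607435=-0.00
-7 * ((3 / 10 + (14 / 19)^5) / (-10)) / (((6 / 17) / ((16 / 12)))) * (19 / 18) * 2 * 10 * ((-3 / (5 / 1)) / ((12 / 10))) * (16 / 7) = -33.00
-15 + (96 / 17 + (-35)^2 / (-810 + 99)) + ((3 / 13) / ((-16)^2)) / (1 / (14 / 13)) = -2895708541 / 261465984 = -11.07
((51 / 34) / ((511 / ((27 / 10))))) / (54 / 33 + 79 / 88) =0.00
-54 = -54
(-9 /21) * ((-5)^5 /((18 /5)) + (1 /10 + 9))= 38653 /105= 368.12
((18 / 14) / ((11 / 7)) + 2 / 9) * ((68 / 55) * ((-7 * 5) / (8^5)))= -12257 / 8921088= -0.00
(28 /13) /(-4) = -7 /13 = -0.54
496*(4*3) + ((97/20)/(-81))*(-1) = 5952.06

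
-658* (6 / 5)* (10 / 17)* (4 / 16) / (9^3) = -658 / 4131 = -0.16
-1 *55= -55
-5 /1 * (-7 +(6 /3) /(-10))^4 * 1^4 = -1679616 /125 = -13436.93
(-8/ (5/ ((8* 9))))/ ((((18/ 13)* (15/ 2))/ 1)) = -832/ 75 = -11.09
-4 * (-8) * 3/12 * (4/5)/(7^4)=0.00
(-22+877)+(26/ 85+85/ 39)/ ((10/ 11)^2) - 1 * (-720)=523109419/ 331500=1578.01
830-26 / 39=2488 / 3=829.33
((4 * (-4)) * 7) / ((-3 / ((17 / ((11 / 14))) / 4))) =6664 / 33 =201.94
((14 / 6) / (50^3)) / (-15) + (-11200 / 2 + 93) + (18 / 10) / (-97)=-3004767000679 / 545625000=-5507.02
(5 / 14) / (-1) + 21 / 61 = -11 / 854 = -0.01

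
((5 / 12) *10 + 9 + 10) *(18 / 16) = 417 / 16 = 26.06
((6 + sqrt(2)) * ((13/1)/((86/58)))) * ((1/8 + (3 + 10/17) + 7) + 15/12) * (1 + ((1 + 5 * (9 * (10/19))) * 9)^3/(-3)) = -11532271265758659/5013929 - 3844090421919553 * sqrt(2)/10027858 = -2842173008.55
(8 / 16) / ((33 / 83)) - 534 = -35161 / 66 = -532.74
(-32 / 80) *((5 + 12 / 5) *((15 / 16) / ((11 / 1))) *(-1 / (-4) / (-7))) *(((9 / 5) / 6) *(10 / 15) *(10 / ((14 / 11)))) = 111 / 7840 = 0.01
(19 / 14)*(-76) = -722 / 7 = -103.14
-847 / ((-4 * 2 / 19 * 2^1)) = 16093 / 16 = 1005.81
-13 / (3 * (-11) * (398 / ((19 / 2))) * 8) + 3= 630679 / 210144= 3.00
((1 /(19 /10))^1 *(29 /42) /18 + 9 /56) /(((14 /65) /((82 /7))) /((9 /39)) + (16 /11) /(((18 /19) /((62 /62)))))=11719235 /104624184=0.11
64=64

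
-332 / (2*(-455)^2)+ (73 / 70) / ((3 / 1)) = 430799 / 1242150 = 0.35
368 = 368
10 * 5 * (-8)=-400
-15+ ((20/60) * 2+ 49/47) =-1874/141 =-13.29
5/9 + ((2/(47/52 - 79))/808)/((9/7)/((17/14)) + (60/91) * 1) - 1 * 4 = -11265542359/3270623814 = -3.44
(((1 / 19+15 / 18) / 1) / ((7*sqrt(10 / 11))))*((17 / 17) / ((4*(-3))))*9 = -0.10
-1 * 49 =-49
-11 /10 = -1.10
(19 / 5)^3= 6859 / 125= 54.87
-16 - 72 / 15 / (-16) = -157 / 10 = -15.70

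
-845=-845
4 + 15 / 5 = 7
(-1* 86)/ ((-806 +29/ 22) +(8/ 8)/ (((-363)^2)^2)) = 2986447930092/ 27943492445251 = 0.11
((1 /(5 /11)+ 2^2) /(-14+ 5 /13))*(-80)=6448 /177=36.43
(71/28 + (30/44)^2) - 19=-16.00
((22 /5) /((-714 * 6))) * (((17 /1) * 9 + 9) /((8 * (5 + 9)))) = -99 /66640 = -0.00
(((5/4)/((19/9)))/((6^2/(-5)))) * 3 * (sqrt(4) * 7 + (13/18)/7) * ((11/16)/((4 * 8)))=-488675/6537216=-0.07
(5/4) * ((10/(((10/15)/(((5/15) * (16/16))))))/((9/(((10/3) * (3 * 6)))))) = 125/3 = 41.67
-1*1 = -1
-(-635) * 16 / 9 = 10160 / 9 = 1128.89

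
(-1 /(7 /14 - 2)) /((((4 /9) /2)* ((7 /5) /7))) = 15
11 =11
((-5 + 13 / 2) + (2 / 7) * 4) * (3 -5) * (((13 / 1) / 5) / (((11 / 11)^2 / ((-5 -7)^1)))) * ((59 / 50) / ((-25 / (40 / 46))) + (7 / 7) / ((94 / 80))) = 631768488 / 4729375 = 133.58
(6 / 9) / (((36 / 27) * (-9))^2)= 1 / 216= 0.00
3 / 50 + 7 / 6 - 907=-905.77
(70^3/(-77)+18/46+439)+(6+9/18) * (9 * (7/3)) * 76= 1608788/253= 6358.85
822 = 822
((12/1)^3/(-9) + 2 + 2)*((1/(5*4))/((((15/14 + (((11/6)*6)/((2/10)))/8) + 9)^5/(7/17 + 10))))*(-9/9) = 4581537644544/65425942533278665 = 0.00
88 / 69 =1.28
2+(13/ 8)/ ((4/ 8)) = 21/ 4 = 5.25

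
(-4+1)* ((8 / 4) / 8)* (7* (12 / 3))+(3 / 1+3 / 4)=-69 / 4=-17.25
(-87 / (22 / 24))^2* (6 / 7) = 6539616 / 847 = 7720.92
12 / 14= 6 / 7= 0.86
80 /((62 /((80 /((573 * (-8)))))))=-400 /17763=-0.02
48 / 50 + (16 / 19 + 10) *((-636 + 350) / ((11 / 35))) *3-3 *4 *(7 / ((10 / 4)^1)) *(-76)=-12846084 / 475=-27044.39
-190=-190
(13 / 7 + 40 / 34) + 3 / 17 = 382 / 119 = 3.21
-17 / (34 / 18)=-9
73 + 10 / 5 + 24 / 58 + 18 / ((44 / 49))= 95.46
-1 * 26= -26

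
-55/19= -2.89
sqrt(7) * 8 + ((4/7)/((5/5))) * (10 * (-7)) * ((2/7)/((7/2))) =-160/49 + 8 * sqrt(7) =17.90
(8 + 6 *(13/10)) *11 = 869/5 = 173.80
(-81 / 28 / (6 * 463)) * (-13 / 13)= 27 / 25928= 0.00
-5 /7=-0.71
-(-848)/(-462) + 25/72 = -8251/5544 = -1.49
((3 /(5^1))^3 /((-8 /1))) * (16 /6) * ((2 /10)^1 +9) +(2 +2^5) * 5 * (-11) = -1169164 /625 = -1870.66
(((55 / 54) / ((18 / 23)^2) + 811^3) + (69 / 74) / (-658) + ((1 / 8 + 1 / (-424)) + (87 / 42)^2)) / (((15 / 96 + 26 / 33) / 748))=422603340195.28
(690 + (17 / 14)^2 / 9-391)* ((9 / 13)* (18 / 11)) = 338.91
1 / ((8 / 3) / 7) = 21 / 8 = 2.62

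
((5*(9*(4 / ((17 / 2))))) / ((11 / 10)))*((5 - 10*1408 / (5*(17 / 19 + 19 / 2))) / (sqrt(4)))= -37811880 / 14773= -2559.53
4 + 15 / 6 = 13 / 2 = 6.50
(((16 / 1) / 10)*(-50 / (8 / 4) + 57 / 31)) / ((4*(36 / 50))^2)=-44875 / 10044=-4.47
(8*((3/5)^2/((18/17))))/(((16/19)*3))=323/300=1.08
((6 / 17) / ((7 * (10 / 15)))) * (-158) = -1422 / 119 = -11.95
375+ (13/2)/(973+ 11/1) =375.01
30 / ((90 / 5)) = 5 / 3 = 1.67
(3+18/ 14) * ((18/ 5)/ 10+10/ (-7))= -1122/ 245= -4.58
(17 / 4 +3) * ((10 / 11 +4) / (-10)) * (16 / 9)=-348 / 55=-6.33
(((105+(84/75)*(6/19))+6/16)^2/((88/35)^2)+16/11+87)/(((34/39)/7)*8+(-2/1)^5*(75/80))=-2267305818383697/35416694579200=-64.02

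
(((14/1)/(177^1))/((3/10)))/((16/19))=665/2124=0.31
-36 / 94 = -18 / 47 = -0.38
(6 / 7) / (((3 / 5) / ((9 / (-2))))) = -45 / 7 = -6.43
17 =17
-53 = -53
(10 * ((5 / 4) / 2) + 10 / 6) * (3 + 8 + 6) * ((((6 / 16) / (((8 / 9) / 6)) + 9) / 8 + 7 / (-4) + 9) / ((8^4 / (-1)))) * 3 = -3593375 / 4194304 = -0.86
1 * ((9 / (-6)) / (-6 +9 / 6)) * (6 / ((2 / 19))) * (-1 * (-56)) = 1064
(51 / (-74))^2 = 2601 / 5476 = 0.47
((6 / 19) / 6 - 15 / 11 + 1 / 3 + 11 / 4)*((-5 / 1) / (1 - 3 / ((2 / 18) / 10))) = 22225 / 674652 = 0.03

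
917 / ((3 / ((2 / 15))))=1834 / 45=40.76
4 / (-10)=-2 / 5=-0.40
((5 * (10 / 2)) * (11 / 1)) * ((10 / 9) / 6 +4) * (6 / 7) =62150 / 63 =986.51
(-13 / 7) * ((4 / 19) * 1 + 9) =-325 / 19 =-17.11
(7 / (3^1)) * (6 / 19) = 14 / 19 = 0.74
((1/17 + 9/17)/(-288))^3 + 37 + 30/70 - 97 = -6117448127339/102690975744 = -59.57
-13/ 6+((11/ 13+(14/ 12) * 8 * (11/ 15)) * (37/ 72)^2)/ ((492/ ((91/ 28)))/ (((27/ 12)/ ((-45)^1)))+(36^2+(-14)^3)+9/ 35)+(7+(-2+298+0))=28581134890723/ 95006685888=300.83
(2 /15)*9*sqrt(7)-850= -850 + 6*sqrt(7) /5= -846.83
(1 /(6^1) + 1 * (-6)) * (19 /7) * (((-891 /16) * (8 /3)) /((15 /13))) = 8151 /4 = 2037.75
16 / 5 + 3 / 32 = 3.29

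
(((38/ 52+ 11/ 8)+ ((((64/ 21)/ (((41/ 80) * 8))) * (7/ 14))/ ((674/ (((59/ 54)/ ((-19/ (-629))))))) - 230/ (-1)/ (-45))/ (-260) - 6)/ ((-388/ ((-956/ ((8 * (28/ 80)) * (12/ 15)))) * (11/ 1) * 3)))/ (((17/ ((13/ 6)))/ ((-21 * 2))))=358388506472515/ 518399992934208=0.69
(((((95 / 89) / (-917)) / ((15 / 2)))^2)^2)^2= 4347792138496 / 12913524067168249733345132694082525465734081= 0.00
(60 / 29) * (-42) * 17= -42840 / 29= -1477.24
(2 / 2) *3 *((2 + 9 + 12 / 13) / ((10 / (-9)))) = -837 / 26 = -32.19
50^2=2500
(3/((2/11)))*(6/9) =11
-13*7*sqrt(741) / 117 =-7*sqrt(741) / 9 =-21.17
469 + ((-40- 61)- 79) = 289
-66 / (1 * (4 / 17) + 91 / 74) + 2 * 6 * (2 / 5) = -370908 / 9215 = -40.25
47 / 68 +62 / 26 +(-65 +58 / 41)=-2193109 / 36244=-60.51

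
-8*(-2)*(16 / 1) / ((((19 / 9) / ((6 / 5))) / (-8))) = -110592 / 95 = -1164.13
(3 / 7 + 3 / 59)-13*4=-21278 / 413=-51.52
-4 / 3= -1.33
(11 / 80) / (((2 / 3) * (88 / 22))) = 33 / 640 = 0.05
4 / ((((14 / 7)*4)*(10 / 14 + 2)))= 7 / 38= 0.18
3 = 3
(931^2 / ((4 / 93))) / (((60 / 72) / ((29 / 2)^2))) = 203375934279 / 40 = 5084398356.98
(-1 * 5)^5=-3125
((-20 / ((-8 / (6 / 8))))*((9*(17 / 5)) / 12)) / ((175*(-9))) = -17 / 5600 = -0.00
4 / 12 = 0.33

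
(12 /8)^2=2.25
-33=-33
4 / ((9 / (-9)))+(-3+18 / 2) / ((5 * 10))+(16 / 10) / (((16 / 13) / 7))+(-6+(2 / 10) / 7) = -263 / 350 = -0.75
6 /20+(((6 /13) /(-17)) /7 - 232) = -3584459 /15470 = -231.70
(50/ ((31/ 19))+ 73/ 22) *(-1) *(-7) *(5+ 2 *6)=2756397/ 682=4041.64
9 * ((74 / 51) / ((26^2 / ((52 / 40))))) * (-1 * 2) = -111 / 2210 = -0.05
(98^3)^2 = 885842380864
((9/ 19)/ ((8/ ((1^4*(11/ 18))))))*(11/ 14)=0.03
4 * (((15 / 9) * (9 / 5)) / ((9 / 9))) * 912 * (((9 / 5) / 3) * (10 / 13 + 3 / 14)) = 2938464 / 455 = 6458.16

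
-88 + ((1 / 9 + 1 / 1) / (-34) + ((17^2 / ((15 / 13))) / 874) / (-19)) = -1118522677 / 12703590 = -88.05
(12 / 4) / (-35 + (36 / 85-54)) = -255 / 7529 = -0.03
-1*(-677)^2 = -458329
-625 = -625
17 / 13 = 1.31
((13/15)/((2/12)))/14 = 13/35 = 0.37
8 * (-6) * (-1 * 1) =48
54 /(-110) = -27 /55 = -0.49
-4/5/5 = -4/25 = -0.16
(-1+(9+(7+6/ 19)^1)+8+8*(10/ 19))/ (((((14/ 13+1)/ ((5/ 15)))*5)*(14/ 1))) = 6799/ 107730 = 0.06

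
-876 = -876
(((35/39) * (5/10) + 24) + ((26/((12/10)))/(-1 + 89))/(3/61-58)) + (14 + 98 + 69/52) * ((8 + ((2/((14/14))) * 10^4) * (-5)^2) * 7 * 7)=6737097418145719/2426424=2776554063.98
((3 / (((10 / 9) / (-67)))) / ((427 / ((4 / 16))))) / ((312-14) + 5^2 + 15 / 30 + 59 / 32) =-7236 / 22227485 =-0.00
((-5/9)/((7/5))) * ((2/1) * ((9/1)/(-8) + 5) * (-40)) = 7750/63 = 123.02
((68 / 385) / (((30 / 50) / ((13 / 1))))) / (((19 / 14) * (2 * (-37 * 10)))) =-442 / 115995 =-0.00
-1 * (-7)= 7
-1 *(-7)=7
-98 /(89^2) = -98 /7921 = -0.01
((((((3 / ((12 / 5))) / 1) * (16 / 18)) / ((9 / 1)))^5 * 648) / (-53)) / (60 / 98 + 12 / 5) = -98000000 / 841864722597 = -0.00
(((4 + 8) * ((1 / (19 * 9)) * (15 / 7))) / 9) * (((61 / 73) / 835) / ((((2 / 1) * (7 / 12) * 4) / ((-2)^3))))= -976 / 34049463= -0.00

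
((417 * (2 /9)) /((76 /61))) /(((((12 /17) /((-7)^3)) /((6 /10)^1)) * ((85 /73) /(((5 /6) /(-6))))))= 212305681 /82080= 2586.57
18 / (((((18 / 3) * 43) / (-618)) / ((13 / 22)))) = -12051 / 473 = -25.48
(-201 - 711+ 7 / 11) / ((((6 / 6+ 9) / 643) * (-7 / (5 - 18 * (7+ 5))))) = -1766391.98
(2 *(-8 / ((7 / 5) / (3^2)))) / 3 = -240 / 7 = -34.29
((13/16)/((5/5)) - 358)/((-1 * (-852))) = -1905/4544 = -0.42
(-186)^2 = 34596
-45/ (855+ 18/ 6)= -15/ 286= -0.05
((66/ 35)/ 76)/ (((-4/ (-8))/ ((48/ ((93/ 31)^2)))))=176/ 665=0.26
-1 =-1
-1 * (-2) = 2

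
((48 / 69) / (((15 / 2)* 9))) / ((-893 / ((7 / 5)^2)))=-1568 / 69319125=-0.00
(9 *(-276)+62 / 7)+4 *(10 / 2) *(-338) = -64646 / 7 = -9235.14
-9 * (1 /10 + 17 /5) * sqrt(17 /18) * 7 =-147 * sqrt(34) /4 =-214.29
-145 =-145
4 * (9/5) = 36/5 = 7.20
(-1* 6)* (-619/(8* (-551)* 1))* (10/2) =-9285/2204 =-4.21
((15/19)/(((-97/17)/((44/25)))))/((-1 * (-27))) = -748/82935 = -0.01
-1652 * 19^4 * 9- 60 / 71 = -137570496648 / 71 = -1937612628.85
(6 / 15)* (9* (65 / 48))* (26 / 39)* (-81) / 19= -1053 / 76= -13.86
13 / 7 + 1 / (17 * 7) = 222 / 119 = 1.87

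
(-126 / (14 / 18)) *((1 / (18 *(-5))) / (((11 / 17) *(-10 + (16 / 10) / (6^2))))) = -1377 / 4928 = -0.28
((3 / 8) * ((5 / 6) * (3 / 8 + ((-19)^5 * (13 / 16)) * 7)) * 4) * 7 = -7886375105 / 64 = -123224611.02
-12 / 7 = -1.71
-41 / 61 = -0.67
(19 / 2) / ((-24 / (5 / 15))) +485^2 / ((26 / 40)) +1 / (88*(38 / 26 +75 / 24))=361884.49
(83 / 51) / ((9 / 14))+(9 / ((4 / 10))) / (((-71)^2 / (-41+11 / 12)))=43549451 / 18510552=2.35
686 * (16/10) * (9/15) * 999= 16447536/25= 657901.44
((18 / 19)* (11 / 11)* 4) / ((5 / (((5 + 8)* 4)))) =3744 / 95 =39.41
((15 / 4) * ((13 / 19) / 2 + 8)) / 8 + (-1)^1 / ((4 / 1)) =4451 / 1216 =3.66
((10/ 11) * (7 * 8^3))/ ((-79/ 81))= -2903040/ 869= -3340.67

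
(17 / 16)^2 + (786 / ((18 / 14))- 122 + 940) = 1098595 / 768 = 1430.46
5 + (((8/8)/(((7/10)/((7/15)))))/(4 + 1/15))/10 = 306/61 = 5.02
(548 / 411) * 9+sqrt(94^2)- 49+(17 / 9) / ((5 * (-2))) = 5113 / 90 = 56.81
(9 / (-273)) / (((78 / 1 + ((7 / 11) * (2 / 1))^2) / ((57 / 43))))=-20691 / 37697842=-0.00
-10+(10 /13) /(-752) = -48885 /4888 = -10.00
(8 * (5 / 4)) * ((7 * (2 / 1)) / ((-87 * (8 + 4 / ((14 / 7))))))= -14 / 87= -0.16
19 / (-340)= -19 / 340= -0.06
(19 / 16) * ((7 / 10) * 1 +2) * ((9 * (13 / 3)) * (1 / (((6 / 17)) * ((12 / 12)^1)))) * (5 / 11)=113373 / 704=161.04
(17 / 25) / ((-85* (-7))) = 0.00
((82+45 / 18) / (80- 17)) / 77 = 169 / 9702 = 0.02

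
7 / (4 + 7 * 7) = 7 / 53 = 0.13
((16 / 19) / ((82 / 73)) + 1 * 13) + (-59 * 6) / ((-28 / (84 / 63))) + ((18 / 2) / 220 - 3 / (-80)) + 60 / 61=9270008397 / 292717040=31.67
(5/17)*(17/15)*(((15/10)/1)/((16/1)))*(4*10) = 5/4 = 1.25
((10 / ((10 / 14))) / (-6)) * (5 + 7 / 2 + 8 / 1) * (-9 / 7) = 99 / 2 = 49.50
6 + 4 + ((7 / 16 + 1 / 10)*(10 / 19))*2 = 803 / 76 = 10.57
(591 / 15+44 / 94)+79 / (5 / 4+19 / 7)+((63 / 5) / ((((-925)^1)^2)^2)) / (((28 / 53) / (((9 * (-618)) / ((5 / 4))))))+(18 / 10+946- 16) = 2558944248934510316 / 2580631845703125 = 991.60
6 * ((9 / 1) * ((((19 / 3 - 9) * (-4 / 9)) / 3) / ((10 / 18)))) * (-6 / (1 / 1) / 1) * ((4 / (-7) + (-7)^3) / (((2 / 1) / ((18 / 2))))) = 2493504 / 7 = 356214.86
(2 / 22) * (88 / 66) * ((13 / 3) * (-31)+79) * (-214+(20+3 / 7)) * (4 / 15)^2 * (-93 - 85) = -512480512 / 31185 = -16433.56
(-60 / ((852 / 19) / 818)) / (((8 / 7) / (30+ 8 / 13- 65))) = 121577295 / 3692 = 32929.93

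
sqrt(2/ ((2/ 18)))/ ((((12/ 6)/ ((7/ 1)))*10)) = 21*sqrt(2)/ 20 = 1.48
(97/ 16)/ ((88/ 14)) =679/ 704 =0.96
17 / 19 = 0.89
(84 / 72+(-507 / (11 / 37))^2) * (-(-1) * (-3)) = -2111401333 / 242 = -8724798.90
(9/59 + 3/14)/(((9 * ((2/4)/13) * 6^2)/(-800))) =-262600/11151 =-23.55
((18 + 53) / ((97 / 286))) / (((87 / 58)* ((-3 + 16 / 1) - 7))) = 20306 / 873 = 23.26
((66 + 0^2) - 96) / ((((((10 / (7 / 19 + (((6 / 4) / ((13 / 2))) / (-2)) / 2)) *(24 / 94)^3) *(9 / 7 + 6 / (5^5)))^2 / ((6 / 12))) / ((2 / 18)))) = -97227701194537361328125 / 27750051859183222652928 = -3.50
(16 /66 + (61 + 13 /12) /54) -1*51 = -353605 /7128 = -49.61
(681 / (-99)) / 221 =-0.03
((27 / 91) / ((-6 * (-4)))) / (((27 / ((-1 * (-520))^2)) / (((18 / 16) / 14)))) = 975 / 98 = 9.95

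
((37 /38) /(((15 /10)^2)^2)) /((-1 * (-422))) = 148 /324729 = 0.00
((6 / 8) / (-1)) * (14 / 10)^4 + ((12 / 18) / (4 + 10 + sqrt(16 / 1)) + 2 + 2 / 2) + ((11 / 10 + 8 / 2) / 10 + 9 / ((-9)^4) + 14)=6682747 / 455625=14.67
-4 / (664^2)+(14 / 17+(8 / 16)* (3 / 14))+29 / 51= 58997039 / 39349968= 1.50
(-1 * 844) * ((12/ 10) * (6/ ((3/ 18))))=-182304/ 5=-36460.80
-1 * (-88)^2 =-7744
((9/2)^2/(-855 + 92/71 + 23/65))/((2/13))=-4859595/31505696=-0.15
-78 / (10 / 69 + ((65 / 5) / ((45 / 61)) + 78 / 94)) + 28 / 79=-137210173 / 35733596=-3.84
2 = 2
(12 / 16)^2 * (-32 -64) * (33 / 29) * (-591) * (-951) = -1001557062 / 29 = -34536450.41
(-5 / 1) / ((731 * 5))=-1 / 731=-0.00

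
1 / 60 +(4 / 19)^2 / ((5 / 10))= 2281 / 21660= 0.11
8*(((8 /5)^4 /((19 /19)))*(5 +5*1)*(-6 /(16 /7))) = -172032 /125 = -1376.26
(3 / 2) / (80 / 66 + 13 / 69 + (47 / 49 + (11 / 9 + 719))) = 334719 / 161241268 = 0.00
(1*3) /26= 3 /26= 0.12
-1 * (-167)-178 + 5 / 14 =-149 / 14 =-10.64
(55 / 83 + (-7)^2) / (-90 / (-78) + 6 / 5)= 29770 / 1411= 21.10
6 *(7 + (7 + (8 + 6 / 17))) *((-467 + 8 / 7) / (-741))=130440 / 1547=84.32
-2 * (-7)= 14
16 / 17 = 0.94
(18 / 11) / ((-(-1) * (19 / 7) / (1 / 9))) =14 / 209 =0.07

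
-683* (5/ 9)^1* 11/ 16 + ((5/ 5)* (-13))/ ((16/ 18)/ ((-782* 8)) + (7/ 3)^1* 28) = -17286125611/ 66213360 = -261.07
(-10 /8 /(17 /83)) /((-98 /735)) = 6225 /136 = 45.77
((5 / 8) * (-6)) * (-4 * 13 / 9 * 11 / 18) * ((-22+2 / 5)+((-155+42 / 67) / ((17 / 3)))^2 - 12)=219078110537 / 23351778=9381.65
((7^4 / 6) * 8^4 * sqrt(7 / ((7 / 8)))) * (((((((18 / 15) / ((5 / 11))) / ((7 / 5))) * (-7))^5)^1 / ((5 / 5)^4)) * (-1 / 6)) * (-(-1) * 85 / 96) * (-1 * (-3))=822494881919.76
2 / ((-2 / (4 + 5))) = -9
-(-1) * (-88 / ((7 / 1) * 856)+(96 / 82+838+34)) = 26813749 / 30709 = 873.16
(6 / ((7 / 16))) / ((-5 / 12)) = -1152 / 35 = -32.91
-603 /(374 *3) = -201 /374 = -0.54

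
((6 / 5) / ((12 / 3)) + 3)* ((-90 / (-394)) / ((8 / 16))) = 1.51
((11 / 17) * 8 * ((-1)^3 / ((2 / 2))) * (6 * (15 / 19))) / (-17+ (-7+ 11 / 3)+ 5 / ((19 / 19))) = 11880 / 7429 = 1.60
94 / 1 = 94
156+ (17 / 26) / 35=141977 / 910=156.02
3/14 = 0.21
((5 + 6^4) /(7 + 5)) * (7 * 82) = 373387 /6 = 62231.17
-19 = -19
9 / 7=1.29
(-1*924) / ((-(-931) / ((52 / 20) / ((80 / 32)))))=-3432 / 3325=-1.03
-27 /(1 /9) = -243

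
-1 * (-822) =822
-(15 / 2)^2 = -225 / 4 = -56.25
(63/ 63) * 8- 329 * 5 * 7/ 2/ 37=-10923/ 74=-147.61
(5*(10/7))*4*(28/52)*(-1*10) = -2000/13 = -153.85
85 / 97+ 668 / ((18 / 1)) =33163 / 873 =37.99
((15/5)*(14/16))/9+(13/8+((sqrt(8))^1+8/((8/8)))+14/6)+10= 2*sqrt(2)+89/4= 25.08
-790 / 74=-395 / 37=-10.68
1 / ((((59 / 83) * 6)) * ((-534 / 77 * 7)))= -913 / 189036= -0.00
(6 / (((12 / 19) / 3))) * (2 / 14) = 57 / 14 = 4.07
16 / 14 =8 / 7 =1.14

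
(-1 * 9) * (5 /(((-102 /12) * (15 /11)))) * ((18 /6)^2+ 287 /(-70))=1617 /85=19.02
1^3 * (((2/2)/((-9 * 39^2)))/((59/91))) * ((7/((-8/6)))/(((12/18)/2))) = 49/27612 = 0.00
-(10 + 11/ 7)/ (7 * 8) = -81/ 392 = -0.21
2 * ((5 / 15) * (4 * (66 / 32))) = 11 / 2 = 5.50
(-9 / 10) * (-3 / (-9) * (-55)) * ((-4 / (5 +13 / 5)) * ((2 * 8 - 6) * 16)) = -26400 / 19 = -1389.47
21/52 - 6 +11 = 281/52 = 5.40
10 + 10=20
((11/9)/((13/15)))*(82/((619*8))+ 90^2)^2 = 22122580475648455/239092464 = 92527301.39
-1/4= -0.25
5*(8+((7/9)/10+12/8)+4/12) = 446/9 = 49.56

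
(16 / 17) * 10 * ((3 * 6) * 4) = 11520 / 17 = 677.65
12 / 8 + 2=7 / 2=3.50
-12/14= -6/7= -0.86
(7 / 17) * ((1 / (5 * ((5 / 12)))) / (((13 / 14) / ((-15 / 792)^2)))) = 49 / 641784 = 0.00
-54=-54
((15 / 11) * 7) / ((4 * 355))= 21 / 3124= 0.01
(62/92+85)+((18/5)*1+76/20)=21407/230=93.07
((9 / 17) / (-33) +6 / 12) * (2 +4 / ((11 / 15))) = 7421 / 2057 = 3.61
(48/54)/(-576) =-1/648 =-0.00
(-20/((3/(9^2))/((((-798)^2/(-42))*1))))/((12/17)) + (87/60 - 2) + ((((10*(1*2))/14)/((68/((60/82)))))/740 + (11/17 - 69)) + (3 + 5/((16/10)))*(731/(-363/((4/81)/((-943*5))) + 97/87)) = 126273000890008235127219/10886672392377845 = 11598861.10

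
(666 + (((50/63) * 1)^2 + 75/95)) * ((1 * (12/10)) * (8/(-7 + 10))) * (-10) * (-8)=12884674816/75411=170859.35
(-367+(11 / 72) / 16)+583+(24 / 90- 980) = -4399049 / 5760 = -763.72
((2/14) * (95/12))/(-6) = -95/504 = -0.19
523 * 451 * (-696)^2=114260655168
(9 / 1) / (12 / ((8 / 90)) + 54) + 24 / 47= 551 / 987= 0.56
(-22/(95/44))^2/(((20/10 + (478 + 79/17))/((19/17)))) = 85184/355775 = 0.24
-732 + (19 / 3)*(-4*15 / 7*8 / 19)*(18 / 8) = -5484 / 7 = -783.43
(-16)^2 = 256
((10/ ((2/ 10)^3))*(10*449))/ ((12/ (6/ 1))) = 2806250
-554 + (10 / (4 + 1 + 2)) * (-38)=-4258 / 7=-608.29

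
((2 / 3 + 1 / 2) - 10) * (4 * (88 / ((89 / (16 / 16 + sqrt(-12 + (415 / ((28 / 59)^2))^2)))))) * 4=-2332 * sqrt(2086905122353) / 13083 - 37312 / 267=-257636.97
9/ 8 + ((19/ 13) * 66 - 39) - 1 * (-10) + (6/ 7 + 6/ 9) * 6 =56587/ 728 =77.73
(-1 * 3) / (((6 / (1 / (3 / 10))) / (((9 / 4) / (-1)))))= 15 / 4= 3.75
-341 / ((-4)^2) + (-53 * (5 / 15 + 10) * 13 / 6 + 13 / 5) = -867833 / 720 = -1205.32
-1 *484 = -484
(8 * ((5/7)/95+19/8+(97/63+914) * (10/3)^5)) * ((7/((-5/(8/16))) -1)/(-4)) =1281010.13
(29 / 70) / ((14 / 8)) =0.24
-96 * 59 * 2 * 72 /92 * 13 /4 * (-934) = 618950592 /23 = 26910895.30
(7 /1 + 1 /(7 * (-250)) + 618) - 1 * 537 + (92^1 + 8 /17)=5368983 /29750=180.47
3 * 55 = 165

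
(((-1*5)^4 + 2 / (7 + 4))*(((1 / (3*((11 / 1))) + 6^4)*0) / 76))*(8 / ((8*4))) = 0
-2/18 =-1/9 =-0.11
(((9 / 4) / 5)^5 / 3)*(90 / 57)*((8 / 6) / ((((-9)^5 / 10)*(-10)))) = 1 / 4560000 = 0.00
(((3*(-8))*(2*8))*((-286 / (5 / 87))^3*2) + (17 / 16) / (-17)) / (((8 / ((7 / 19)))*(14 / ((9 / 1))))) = 1703646829519403931 / 608000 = 2802050706446.39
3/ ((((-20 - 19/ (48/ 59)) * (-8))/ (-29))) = -522/ 2081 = -0.25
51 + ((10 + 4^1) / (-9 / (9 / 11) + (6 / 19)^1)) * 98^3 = -35763817 / 29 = -1233235.07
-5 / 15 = -1 / 3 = -0.33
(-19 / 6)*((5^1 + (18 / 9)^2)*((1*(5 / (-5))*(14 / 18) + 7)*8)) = -4256 / 3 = -1418.67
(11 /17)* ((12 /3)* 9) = 396 /17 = 23.29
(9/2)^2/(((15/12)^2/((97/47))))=31428/1175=26.75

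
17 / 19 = 0.89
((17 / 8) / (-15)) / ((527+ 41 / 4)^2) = -34 / 69273015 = -0.00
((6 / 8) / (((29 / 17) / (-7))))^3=-45499293 / 1560896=-29.15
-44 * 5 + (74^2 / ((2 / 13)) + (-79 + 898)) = 36193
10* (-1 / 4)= -5 / 2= -2.50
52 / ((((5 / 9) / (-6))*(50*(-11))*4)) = 0.26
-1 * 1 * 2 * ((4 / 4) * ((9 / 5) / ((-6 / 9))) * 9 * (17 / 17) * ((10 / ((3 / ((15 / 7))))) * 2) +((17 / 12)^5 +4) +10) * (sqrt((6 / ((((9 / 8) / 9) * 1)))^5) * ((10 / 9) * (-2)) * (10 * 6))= -456269780000 * sqrt(3) / 567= -1393796192.10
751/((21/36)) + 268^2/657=6423652/4599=1396.75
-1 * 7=-7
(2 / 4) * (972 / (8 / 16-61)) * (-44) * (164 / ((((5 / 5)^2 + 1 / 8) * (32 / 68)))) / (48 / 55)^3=10542125 / 64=164720.70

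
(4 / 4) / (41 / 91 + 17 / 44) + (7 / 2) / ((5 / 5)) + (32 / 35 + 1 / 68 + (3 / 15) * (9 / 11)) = 101546441 / 17545836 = 5.79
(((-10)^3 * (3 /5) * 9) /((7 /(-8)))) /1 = 43200 /7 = 6171.43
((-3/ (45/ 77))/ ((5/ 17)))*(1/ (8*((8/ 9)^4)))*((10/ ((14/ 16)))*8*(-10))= 408969/ 128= 3195.07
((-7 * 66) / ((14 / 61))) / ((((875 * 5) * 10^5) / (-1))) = 2013 / 437500000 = 0.00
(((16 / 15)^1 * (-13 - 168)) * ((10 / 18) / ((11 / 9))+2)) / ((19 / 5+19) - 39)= 2896 / 99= 29.25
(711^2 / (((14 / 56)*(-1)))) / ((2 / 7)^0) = -2022084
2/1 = 2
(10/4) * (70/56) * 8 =25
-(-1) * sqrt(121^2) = 121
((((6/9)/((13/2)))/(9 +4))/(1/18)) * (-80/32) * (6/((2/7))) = -1260/169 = -7.46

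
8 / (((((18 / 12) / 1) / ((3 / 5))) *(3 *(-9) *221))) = -16 / 29835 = -0.00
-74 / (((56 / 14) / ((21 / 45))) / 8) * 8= -8288 / 15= -552.53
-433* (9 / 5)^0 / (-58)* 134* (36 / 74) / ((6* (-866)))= -0.09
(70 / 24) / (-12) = -35 / 144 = -0.24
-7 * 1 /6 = -7 /6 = -1.17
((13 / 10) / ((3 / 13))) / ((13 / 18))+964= 4859 / 5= 971.80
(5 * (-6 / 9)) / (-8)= 0.42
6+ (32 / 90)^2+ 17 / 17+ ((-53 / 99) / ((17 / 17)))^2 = 1816376 / 245025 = 7.41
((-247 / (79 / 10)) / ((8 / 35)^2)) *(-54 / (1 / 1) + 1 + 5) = 28725.47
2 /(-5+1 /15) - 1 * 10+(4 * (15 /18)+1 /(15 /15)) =-674 /111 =-6.07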